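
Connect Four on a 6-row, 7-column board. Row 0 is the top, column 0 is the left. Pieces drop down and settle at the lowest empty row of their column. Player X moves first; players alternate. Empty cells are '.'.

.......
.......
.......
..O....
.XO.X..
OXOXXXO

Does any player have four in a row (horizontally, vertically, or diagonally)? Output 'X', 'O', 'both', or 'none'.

none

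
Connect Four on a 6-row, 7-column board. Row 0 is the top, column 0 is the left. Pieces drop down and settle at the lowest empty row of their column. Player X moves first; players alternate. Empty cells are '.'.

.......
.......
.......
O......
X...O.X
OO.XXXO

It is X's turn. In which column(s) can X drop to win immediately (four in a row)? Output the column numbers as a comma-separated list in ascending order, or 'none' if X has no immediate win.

col 0: drop X → no win
col 1: drop X → no win
col 2: drop X → WIN!
col 3: drop X → no win
col 4: drop X → no win
col 5: drop X → no win
col 6: drop X → no win

Answer: 2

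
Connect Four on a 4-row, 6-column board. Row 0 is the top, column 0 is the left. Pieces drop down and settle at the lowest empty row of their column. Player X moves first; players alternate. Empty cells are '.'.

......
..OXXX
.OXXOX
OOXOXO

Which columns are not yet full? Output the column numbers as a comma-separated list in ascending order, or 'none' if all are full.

col 0: top cell = '.' → open
col 1: top cell = '.' → open
col 2: top cell = '.' → open
col 3: top cell = '.' → open
col 4: top cell = '.' → open
col 5: top cell = '.' → open

Answer: 0,1,2,3,4,5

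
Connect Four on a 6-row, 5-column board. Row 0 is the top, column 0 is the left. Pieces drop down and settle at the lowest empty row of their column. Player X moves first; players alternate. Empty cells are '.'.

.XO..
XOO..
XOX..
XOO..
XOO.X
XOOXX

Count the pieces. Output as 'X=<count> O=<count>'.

X=10 O=10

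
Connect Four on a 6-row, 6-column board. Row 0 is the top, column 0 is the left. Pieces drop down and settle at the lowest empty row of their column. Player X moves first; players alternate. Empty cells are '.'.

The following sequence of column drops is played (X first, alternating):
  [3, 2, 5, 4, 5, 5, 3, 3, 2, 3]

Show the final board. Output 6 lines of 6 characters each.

Answer: ......
......
...O..
...O.O
..XX.X
..OXOX

Derivation:
Move 1: X drops in col 3, lands at row 5
Move 2: O drops in col 2, lands at row 5
Move 3: X drops in col 5, lands at row 5
Move 4: O drops in col 4, lands at row 5
Move 5: X drops in col 5, lands at row 4
Move 6: O drops in col 5, lands at row 3
Move 7: X drops in col 3, lands at row 4
Move 8: O drops in col 3, lands at row 3
Move 9: X drops in col 2, lands at row 4
Move 10: O drops in col 3, lands at row 2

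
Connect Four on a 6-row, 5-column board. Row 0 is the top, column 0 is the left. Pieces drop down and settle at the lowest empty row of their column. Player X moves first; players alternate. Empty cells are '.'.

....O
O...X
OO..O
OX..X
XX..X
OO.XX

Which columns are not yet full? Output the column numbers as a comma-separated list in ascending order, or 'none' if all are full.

Answer: 0,1,2,3

Derivation:
col 0: top cell = '.' → open
col 1: top cell = '.' → open
col 2: top cell = '.' → open
col 3: top cell = '.' → open
col 4: top cell = 'O' → FULL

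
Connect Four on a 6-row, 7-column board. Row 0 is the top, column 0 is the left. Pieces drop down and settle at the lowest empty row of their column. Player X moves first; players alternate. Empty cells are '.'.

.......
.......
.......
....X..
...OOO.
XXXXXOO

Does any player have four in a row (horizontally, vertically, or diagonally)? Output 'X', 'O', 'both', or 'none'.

X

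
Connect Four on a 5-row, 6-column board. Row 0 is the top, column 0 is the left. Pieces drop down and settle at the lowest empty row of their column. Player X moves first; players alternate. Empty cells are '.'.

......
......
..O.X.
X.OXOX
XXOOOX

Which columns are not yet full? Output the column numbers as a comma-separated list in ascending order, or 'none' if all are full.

col 0: top cell = '.' → open
col 1: top cell = '.' → open
col 2: top cell = '.' → open
col 3: top cell = '.' → open
col 4: top cell = '.' → open
col 5: top cell = '.' → open

Answer: 0,1,2,3,4,5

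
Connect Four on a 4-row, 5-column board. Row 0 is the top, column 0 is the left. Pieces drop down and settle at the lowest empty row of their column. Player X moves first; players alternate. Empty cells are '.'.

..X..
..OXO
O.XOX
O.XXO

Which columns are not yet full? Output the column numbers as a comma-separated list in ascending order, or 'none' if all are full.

col 0: top cell = '.' → open
col 1: top cell = '.' → open
col 2: top cell = 'X' → FULL
col 3: top cell = '.' → open
col 4: top cell = '.' → open

Answer: 0,1,3,4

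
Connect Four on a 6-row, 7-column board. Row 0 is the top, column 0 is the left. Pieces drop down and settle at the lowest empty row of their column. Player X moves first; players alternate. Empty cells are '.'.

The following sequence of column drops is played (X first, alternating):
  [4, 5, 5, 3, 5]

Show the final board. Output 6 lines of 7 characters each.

Answer: .......
.......
.......
.....X.
.....X.
...OXO.

Derivation:
Move 1: X drops in col 4, lands at row 5
Move 2: O drops in col 5, lands at row 5
Move 3: X drops in col 5, lands at row 4
Move 4: O drops in col 3, lands at row 5
Move 5: X drops in col 5, lands at row 3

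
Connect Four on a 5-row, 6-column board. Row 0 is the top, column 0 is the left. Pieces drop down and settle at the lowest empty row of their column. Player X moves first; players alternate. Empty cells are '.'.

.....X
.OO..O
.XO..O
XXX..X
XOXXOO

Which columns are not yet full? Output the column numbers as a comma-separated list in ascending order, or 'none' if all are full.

col 0: top cell = '.' → open
col 1: top cell = '.' → open
col 2: top cell = '.' → open
col 3: top cell = '.' → open
col 4: top cell = '.' → open
col 5: top cell = 'X' → FULL

Answer: 0,1,2,3,4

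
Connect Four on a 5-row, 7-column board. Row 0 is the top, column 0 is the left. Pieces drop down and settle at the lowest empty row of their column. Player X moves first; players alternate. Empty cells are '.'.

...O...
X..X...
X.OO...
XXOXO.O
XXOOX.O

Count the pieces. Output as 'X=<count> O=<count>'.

X=9 O=9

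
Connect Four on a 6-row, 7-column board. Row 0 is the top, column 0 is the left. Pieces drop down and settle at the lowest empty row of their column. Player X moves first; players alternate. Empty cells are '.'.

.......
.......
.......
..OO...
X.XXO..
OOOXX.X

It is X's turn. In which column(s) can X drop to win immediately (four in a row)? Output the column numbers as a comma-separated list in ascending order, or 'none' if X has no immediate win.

Answer: 1,5

Derivation:
col 0: drop X → no win
col 1: drop X → WIN!
col 2: drop X → no win
col 3: drop X → no win
col 4: drop X → no win
col 5: drop X → WIN!
col 6: drop X → no win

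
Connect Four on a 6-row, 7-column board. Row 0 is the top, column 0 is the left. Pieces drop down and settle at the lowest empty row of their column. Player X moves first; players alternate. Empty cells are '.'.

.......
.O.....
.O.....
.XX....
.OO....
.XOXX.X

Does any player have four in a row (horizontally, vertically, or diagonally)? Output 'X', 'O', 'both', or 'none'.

none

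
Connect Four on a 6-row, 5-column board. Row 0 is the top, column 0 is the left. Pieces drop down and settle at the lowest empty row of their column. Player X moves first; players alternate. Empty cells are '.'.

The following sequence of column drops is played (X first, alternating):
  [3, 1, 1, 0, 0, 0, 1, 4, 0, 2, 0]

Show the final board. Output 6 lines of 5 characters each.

Move 1: X drops in col 3, lands at row 5
Move 2: O drops in col 1, lands at row 5
Move 3: X drops in col 1, lands at row 4
Move 4: O drops in col 0, lands at row 5
Move 5: X drops in col 0, lands at row 4
Move 6: O drops in col 0, lands at row 3
Move 7: X drops in col 1, lands at row 3
Move 8: O drops in col 4, lands at row 5
Move 9: X drops in col 0, lands at row 2
Move 10: O drops in col 2, lands at row 5
Move 11: X drops in col 0, lands at row 1

Answer: .....
X....
X....
OX...
XX...
OOOXO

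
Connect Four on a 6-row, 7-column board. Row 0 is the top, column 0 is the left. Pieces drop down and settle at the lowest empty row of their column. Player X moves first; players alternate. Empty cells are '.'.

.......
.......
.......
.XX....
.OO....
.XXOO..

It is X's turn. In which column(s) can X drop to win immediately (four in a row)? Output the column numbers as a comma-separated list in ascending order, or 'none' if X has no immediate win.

col 0: drop X → no win
col 1: drop X → no win
col 2: drop X → no win
col 3: drop X → no win
col 4: drop X → no win
col 5: drop X → no win
col 6: drop X → no win

Answer: none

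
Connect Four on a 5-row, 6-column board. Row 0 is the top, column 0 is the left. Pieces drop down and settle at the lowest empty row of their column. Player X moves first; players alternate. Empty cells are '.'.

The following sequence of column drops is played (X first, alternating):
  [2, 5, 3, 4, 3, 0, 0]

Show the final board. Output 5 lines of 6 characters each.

Answer: ......
......
......
X..X..
O.XXOO

Derivation:
Move 1: X drops in col 2, lands at row 4
Move 2: O drops in col 5, lands at row 4
Move 3: X drops in col 3, lands at row 4
Move 4: O drops in col 4, lands at row 4
Move 5: X drops in col 3, lands at row 3
Move 6: O drops in col 0, lands at row 4
Move 7: X drops in col 0, lands at row 3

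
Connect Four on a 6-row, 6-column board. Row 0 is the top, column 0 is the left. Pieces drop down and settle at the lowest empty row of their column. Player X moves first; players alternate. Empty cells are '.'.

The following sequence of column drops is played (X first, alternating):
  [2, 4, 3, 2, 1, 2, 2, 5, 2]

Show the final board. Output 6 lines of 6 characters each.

Move 1: X drops in col 2, lands at row 5
Move 2: O drops in col 4, lands at row 5
Move 3: X drops in col 3, lands at row 5
Move 4: O drops in col 2, lands at row 4
Move 5: X drops in col 1, lands at row 5
Move 6: O drops in col 2, lands at row 3
Move 7: X drops in col 2, lands at row 2
Move 8: O drops in col 5, lands at row 5
Move 9: X drops in col 2, lands at row 1

Answer: ......
..X...
..X...
..O...
..O...
.XXXOO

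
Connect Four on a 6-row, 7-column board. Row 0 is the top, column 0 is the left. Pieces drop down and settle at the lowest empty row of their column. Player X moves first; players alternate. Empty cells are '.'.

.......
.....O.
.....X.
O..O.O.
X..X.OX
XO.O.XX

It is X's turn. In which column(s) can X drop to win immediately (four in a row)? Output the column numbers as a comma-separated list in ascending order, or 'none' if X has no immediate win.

Answer: none

Derivation:
col 0: drop X → no win
col 1: drop X → no win
col 2: drop X → no win
col 3: drop X → no win
col 4: drop X → no win
col 5: drop X → no win
col 6: drop X → no win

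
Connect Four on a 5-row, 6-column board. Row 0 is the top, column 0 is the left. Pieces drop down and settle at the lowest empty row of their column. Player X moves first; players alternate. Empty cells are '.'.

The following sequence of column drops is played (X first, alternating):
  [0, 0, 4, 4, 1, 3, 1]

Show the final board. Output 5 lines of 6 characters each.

Move 1: X drops in col 0, lands at row 4
Move 2: O drops in col 0, lands at row 3
Move 3: X drops in col 4, lands at row 4
Move 4: O drops in col 4, lands at row 3
Move 5: X drops in col 1, lands at row 4
Move 6: O drops in col 3, lands at row 4
Move 7: X drops in col 1, lands at row 3

Answer: ......
......
......
OX..O.
XX.OX.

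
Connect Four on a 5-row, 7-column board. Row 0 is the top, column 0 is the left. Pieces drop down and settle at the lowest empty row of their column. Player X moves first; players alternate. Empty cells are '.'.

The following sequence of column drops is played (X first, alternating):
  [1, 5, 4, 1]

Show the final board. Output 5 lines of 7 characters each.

Answer: .......
.......
.......
.O.....
.X..XO.

Derivation:
Move 1: X drops in col 1, lands at row 4
Move 2: O drops in col 5, lands at row 4
Move 3: X drops in col 4, lands at row 4
Move 4: O drops in col 1, lands at row 3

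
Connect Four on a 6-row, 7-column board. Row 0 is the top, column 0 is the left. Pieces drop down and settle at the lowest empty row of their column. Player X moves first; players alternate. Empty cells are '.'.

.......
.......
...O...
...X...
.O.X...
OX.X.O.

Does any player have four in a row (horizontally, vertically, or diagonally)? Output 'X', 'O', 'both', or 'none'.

none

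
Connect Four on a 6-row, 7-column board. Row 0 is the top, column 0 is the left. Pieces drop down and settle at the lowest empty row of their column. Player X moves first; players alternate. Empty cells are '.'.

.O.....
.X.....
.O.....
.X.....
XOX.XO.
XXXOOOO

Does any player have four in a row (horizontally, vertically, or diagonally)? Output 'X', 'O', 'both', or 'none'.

O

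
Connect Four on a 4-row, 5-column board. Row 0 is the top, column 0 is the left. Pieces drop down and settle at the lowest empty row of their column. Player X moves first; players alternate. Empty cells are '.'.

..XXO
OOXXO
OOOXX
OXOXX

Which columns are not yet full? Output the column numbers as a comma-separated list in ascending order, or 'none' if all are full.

col 0: top cell = '.' → open
col 1: top cell = '.' → open
col 2: top cell = 'X' → FULL
col 3: top cell = 'X' → FULL
col 4: top cell = 'O' → FULL

Answer: 0,1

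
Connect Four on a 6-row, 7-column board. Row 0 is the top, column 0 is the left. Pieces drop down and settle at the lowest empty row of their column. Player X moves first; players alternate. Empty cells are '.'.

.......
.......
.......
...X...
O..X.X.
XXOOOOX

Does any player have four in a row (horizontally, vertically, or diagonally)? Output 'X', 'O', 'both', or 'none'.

O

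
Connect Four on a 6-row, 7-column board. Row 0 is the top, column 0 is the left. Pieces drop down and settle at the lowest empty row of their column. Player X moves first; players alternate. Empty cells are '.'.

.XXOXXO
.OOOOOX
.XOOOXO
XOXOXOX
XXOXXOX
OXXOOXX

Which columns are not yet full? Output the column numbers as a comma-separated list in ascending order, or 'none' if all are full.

Answer: 0

Derivation:
col 0: top cell = '.' → open
col 1: top cell = 'X' → FULL
col 2: top cell = 'X' → FULL
col 3: top cell = 'O' → FULL
col 4: top cell = 'X' → FULL
col 5: top cell = 'X' → FULL
col 6: top cell = 'O' → FULL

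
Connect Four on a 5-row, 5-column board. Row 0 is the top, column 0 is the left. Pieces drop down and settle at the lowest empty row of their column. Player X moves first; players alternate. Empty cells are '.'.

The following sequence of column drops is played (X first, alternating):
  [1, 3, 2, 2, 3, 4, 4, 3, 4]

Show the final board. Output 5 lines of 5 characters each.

Answer: .....
.....
...OX
..OXX
.XXOO

Derivation:
Move 1: X drops in col 1, lands at row 4
Move 2: O drops in col 3, lands at row 4
Move 3: X drops in col 2, lands at row 4
Move 4: O drops in col 2, lands at row 3
Move 5: X drops in col 3, lands at row 3
Move 6: O drops in col 4, lands at row 4
Move 7: X drops in col 4, lands at row 3
Move 8: O drops in col 3, lands at row 2
Move 9: X drops in col 4, lands at row 2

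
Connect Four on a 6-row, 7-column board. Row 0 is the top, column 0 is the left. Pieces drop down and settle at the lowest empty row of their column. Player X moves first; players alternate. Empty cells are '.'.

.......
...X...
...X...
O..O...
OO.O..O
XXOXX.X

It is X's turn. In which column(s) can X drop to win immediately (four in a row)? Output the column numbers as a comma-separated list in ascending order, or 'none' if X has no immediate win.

col 0: drop X → no win
col 1: drop X → no win
col 2: drop X → no win
col 3: drop X → no win
col 4: drop X → no win
col 5: drop X → WIN!
col 6: drop X → no win

Answer: 5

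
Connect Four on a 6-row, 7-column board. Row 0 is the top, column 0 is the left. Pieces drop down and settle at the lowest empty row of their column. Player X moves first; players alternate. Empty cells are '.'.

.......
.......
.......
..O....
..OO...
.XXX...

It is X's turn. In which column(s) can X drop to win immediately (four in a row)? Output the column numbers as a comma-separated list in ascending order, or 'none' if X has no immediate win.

col 0: drop X → WIN!
col 1: drop X → no win
col 2: drop X → no win
col 3: drop X → no win
col 4: drop X → WIN!
col 5: drop X → no win
col 6: drop X → no win

Answer: 0,4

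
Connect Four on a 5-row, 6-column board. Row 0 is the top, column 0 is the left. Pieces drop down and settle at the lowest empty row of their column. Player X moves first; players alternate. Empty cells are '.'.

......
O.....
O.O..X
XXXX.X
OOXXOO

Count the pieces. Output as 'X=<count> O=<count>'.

X=8 O=7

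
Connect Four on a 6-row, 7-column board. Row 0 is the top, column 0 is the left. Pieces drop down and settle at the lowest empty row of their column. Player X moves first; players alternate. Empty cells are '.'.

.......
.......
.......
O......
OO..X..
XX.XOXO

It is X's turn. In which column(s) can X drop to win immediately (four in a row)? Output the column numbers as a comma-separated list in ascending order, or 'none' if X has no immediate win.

Answer: 2

Derivation:
col 0: drop X → no win
col 1: drop X → no win
col 2: drop X → WIN!
col 3: drop X → no win
col 4: drop X → no win
col 5: drop X → no win
col 6: drop X → no win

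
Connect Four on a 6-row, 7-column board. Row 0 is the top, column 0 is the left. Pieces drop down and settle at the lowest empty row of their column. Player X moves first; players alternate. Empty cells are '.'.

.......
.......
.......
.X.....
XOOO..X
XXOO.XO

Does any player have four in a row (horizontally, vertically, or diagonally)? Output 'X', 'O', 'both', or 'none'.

none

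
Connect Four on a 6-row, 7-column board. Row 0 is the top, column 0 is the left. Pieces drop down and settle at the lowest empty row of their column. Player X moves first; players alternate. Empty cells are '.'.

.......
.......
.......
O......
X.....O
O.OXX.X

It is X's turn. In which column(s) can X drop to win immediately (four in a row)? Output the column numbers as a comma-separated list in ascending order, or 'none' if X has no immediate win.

Answer: 5

Derivation:
col 0: drop X → no win
col 1: drop X → no win
col 2: drop X → no win
col 3: drop X → no win
col 4: drop X → no win
col 5: drop X → WIN!
col 6: drop X → no win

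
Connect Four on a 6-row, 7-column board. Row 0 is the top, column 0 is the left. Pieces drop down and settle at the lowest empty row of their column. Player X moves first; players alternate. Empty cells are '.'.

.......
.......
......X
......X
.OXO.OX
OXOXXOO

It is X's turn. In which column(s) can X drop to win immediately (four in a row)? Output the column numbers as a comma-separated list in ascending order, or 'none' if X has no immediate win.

Answer: 6

Derivation:
col 0: drop X → no win
col 1: drop X → no win
col 2: drop X → no win
col 3: drop X → no win
col 4: drop X → no win
col 5: drop X → no win
col 6: drop X → WIN!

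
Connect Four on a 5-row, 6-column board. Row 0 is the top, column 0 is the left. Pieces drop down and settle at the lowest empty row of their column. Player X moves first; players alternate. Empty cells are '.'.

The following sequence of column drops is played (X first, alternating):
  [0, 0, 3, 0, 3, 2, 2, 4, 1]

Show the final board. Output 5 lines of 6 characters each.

Answer: ......
......
O.....
O.XX..
XXOXO.

Derivation:
Move 1: X drops in col 0, lands at row 4
Move 2: O drops in col 0, lands at row 3
Move 3: X drops in col 3, lands at row 4
Move 4: O drops in col 0, lands at row 2
Move 5: X drops in col 3, lands at row 3
Move 6: O drops in col 2, lands at row 4
Move 7: X drops in col 2, lands at row 3
Move 8: O drops in col 4, lands at row 4
Move 9: X drops in col 1, lands at row 4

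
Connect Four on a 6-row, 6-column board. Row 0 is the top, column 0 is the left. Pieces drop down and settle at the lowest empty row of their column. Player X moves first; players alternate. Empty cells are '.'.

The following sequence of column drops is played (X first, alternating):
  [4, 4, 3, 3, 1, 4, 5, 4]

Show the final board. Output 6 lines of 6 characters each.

Answer: ......
......
....O.
....O.
...OO.
.X.XXX

Derivation:
Move 1: X drops in col 4, lands at row 5
Move 2: O drops in col 4, lands at row 4
Move 3: X drops in col 3, lands at row 5
Move 4: O drops in col 3, lands at row 4
Move 5: X drops in col 1, lands at row 5
Move 6: O drops in col 4, lands at row 3
Move 7: X drops in col 5, lands at row 5
Move 8: O drops in col 4, lands at row 2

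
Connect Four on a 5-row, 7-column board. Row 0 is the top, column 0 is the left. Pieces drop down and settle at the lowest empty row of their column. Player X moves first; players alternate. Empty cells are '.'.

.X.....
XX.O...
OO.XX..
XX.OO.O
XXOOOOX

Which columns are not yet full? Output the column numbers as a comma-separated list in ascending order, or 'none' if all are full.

Answer: 0,2,3,4,5,6

Derivation:
col 0: top cell = '.' → open
col 1: top cell = 'X' → FULL
col 2: top cell = '.' → open
col 3: top cell = '.' → open
col 4: top cell = '.' → open
col 5: top cell = '.' → open
col 6: top cell = '.' → open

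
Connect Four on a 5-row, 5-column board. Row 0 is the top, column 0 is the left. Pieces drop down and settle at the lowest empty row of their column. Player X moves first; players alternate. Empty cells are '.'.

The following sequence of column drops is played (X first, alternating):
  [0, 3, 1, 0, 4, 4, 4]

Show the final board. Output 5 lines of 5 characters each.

Answer: .....
.....
....X
O...O
XX.OX

Derivation:
Move 1: X drops in col 0, lands at row 4
Move 2: O drops in col 3, lands at row 4
Move 3: X drops in col 1, lands at row 4
Move 4: O drops in col 0, lands at row 3
Move 5: X drops in col 4, lands at row 4
Move 6: O drops in col 4, lands at row 3
Move 7: X drops in col 4, lands at row 2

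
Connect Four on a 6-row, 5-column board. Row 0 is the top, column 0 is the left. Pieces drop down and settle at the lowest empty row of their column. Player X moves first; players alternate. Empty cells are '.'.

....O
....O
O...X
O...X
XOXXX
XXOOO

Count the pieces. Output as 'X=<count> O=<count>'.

X=8 O=8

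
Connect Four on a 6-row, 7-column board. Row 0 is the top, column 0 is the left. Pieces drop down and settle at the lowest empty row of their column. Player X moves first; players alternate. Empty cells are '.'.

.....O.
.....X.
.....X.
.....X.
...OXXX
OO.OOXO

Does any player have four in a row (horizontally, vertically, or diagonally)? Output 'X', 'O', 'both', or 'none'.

X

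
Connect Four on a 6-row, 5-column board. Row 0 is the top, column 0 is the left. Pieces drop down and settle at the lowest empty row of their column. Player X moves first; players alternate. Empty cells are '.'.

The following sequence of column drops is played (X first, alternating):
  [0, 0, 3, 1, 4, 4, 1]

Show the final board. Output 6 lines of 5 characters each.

Answer: .....
.....
.....
.....
OX..O
XO.XX

Derivation:
Move 1: X drops in col 0, lands at row 5
Move 2: O drops in col 0, lands at row 4
Move 3: X drops in col 3, lands at row 5
Move 4: O drops in col 1, lands at row 5
Move 5: X drops in col 4, lands at row 5
Move 6: O drops in col 4, lands at row 4
Move 7: X drops in col 1, lands at row 4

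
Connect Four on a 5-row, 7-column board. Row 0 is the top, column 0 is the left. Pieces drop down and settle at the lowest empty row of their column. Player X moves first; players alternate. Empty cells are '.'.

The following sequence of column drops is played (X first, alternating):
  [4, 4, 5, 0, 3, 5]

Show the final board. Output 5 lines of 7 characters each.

Move 1: X drops in col 4, lands at row 4
Move 2: O drops in col 4, lands at row 3
Move 3: X drops in col 5, lands at row 4
Move 4: O drops in col 0, lands at row 4
Move 5: X drops in col 3, lands at row 4
Move 6: O drops in col 5, lands at row 3

Answer: .......
.......
.......
....OO.
O..XXX.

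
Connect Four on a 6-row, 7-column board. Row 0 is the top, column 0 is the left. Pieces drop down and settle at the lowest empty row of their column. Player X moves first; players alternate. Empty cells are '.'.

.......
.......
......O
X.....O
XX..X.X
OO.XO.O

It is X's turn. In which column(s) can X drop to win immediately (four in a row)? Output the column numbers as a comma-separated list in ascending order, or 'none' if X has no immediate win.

Answer: none

Derivation:
col 0: drop X → no win
col 1: drop X → no win
col 2: drop X → no win
col 3: drop X → no win
col 4: drop X → no win
col 5: drop X → no win
col 6: drop X → no win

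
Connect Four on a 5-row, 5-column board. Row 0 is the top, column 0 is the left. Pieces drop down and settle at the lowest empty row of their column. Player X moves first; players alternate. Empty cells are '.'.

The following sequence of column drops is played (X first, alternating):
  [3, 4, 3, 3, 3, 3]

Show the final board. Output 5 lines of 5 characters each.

Move 1: X drops in col 3, lands at row 4
Move 2: O drops in col 4, lands at row 4
Move 3: X drops in col 3, lands at row 3
Move 4: O drops in col 3, lands at row 2
Move 5: X drops in col 3, lands at row 1
Move 6: O drops in col 3, lands at row 0

Answer: ...O.
...X.
...O.
...X.
...XO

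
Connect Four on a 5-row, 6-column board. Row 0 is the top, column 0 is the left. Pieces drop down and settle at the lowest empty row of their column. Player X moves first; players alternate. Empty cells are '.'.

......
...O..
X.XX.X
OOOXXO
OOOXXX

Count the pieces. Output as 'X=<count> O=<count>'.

X=9 O=8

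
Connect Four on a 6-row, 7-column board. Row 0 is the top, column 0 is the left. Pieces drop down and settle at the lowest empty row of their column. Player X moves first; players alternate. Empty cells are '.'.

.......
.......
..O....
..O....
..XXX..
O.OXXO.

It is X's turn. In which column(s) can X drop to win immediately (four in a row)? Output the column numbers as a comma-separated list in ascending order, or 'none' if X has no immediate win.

Answer: 5

Derivation:
col 0: drop X → no win
col 1: drop X → no win
col 2: drop X → no win
col 3: drop X → no win
col 4: drop X → no win
col 5: drop X → WIN!
col 6: drop X → no win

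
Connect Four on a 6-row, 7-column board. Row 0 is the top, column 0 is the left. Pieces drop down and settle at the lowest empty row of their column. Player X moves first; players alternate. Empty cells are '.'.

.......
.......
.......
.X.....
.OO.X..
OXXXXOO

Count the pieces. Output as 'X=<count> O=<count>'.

X=6 O=5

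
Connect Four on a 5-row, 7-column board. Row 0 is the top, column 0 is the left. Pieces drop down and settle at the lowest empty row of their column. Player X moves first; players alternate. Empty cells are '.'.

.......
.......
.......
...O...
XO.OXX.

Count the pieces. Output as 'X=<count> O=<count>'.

X=3 O=3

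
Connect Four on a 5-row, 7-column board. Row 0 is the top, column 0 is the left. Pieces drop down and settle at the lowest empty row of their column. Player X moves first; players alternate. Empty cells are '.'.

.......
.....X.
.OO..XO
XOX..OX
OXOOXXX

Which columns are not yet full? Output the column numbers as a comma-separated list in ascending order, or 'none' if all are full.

Answer: 0,1,2,3,4,5,6

Derivation:
col 0: top cell = '.' → open
col 1: top cell = '.' → open
col 2: top cell = '.' → open
col 3: top cell = '.' → open
col 4: top cell = '.' → open
col 5: top cell = '.' → open
col 6: top cell = '.' → open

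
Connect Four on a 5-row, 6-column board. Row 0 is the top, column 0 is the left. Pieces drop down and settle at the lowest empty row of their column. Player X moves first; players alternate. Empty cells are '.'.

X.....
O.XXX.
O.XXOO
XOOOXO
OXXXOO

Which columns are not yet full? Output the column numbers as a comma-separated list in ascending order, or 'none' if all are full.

Answer: 1,2,3,4,5

Derivation:
col 0: top cell = 'X' → FULL
col 1: top cell = '.' → open
col 2: top cell = '.' → open
col 3: top cell = '.' → open
col 4: top cell = '.' → open
col 5: top cell = '.' → open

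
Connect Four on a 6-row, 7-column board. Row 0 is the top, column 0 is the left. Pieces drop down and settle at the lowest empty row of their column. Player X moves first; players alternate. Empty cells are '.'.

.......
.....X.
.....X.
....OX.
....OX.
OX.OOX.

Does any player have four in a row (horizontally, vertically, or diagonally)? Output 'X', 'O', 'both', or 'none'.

X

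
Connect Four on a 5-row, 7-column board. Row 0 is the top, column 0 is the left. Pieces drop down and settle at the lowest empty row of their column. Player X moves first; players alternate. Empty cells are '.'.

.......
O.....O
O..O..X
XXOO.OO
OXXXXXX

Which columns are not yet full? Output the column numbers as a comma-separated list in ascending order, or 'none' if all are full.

col 0: top cell = '.' → open
col 1: top cell = '.' → open
col 2: top cell = '.' → open
col 3: top cell = '.' → open
col 4: top cell = '.' → open
col 5: top cell = '.' → open
col 6: top cell = '.' → open

Answer: 0,1,2,3,4,5,6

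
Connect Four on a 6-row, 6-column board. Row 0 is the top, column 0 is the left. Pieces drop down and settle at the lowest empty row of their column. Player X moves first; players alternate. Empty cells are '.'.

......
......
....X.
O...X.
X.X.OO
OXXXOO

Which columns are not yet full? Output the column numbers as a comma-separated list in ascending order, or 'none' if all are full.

Answer: 0,1,2,3,4,5

Derivation:
col 0: top cell = '.' → open
col 1: top cell = '.' → open
col 2: top cell = '.' → open
col 3: top cell = '.' → open
col 4: top cell = '.' → open
col 5: top cell = '.' → open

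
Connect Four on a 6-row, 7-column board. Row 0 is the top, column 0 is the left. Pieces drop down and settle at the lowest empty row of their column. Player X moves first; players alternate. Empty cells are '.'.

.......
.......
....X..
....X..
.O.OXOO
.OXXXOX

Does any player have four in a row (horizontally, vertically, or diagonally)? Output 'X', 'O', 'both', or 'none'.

X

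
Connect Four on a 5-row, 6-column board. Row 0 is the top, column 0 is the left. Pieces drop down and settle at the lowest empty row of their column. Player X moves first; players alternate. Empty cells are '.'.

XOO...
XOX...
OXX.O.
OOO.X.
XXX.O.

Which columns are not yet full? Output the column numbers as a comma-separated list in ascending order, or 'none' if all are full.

Answer: 3,4,5

Derivation:
col 0: top cell = 'X' → FULL
col 1: top cell = 'O' → FULL
col 2: top cell = 'O' → FULL
col 3: top cell = '.' → open
col 4: top cell = '.' → open
col 5: top cell = '.' → open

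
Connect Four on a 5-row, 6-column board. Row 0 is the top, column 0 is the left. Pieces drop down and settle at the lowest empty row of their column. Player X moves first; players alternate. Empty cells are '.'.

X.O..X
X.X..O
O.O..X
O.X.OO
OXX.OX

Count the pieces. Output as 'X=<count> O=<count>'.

X=9 O=9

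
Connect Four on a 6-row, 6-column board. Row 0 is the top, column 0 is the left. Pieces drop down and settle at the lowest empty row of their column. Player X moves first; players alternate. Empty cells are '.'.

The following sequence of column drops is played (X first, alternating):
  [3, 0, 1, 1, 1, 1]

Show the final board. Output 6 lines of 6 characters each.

Move 1: X drops in col 3, lands at row 5
Move 2: O drops in col 0, lands at row 5
Move 3: X drops in col 1, lands at row 5
Move 4: O drops in col 1, lands at row 4
Move 5: X drops in col 1, lands at row 3
Move 6: O drops in col 1, lands at row 2

Answer: ......
......
.O....
.X....
.O....
OX.X..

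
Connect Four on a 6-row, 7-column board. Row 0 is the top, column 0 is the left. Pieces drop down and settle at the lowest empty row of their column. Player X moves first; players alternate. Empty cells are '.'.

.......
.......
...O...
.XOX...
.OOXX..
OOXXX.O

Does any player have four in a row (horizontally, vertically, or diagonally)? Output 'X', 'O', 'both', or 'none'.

O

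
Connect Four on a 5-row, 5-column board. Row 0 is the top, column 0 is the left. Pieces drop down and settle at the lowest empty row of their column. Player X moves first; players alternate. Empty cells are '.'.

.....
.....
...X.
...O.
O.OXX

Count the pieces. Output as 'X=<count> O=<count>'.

X=3 O=3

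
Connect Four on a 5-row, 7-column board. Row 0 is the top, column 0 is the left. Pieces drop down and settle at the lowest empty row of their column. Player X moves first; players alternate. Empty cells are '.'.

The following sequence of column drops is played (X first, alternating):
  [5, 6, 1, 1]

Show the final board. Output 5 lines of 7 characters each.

Move 1: X drops in col 5, lands at row 4
Move 2: O drops in col 6, lands at row 4
Move 3: X drops in col 1, lands at row 4
Move 4: O drops in col 1, lands at row 3

Answer: .......
.......
.......
.O.....
.X...XO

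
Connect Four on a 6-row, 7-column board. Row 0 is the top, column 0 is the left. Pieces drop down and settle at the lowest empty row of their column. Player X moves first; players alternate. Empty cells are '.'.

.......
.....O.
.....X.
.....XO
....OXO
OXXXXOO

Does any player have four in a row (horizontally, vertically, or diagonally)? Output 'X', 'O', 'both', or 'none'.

X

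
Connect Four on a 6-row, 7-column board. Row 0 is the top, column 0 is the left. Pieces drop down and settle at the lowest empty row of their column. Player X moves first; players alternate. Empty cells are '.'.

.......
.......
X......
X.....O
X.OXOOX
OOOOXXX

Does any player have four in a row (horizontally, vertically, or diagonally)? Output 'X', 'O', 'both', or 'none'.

O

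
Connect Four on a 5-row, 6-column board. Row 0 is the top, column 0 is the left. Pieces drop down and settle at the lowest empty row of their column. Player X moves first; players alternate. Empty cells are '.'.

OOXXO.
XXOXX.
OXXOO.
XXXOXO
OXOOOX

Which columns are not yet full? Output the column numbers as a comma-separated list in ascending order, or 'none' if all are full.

col 0: top cell = 'O' → FULL
col 1: top cell = 'O' → FULL
col 2: top cell = 'X' → FULL
col 3: top cell = 'X' → FULL
col 4: top cell = 'O' → FULL
col 5: top cell = '.' → open

Answer: 5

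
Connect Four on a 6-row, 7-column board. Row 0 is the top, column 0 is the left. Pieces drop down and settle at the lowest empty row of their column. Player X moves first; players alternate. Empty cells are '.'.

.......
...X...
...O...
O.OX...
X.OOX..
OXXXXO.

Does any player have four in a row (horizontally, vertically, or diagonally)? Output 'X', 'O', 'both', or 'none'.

X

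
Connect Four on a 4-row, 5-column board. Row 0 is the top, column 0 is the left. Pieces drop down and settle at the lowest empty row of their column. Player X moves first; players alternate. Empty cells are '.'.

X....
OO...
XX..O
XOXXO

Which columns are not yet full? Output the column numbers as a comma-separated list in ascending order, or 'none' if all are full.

Answer: 1,2,3,4

Derivation:
col 0: top cell = 'X' → FULL
col 1: top cell = '.' → open
col 2: top cell = '.' → open
col 3: top cell = '.' → open
col 4: top cell = '.' → open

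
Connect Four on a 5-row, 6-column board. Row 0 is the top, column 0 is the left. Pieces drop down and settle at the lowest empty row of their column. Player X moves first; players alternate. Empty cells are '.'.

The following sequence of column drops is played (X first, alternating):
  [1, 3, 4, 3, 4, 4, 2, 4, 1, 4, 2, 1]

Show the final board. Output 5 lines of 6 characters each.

Move 1: X drops in col 1, lands at row 4
Move 2: O drops in col 3, lands at row 4
Move 3: X drops in col 4, lands at row 4
Move 4: O drops in col 3, lands at row 3
Move 5: X drops in col 4, lands at row 3
Move 6: O drops in col 4, lands at row 2
Move 7: X drops in col 2, lands at row 4
Move 8: O drops in col 4, lands at row 1
Move 9: X drops in col 1, lands at row 3
Move 10: O drops in col 4, lands at row 0
Move 11: X drops in col 2, lands at row 3
Move 12: O drops in col 1, lands at row 2

Answer: ....O.
....O.
.O..O.
.XXOX.
.XXOX.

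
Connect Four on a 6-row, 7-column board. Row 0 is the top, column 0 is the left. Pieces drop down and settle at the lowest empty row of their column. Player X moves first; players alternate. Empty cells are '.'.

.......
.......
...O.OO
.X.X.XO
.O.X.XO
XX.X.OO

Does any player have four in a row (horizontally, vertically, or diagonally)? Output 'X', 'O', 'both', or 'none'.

O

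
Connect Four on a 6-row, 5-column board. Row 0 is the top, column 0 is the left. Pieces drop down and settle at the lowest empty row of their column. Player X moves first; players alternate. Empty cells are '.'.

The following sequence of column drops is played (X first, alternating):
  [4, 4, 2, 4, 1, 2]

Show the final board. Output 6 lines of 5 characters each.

Move 1: X drops in col 4, lands at row 5
Move 2: O drops in col 4, lands at row 4
Move 3: X drops in col 2, lands at row 5
Move 4: O drops in col 4, lands at row 3
Move 5: X drops in col 1, lands at row 5
Move 6: O drops in col 2, lands at row 4

Answer: .....
.....
.....
....O
..O.O
.XX.X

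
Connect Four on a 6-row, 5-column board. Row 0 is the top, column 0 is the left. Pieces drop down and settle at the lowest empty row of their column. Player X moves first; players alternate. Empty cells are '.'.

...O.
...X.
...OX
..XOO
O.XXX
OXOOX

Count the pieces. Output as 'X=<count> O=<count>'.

X=8 O=8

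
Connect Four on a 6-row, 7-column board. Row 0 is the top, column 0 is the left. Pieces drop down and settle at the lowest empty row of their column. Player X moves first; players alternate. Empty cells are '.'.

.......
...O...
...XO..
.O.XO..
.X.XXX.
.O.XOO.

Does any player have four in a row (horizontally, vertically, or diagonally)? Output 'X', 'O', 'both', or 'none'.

X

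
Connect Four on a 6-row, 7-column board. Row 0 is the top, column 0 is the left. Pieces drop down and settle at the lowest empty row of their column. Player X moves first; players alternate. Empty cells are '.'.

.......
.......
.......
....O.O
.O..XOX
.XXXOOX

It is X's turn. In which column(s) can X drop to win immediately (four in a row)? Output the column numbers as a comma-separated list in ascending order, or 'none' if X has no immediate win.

col 0: drop X → WIN!
col 1: drop X → no win
col 2: drop X → no win
col 3: drop X → no win
col 4: drop X → no win
col 5: drop X → no win
col 6: drop X → no win

Answer: 0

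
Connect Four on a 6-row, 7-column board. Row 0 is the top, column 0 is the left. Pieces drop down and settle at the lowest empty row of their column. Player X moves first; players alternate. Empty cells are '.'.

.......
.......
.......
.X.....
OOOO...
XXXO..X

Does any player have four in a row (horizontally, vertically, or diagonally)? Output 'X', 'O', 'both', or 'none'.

O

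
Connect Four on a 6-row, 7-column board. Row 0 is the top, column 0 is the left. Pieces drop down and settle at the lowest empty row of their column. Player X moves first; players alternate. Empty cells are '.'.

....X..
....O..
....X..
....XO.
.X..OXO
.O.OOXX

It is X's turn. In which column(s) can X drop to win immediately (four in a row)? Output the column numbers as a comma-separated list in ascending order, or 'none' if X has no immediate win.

col 0: drop X → no win
col 1: drop X → no win
col 2: drop X → no win
col 3: drop X → no win
col 5: drop X → no win
col 6: drop X → no win

Answer: none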